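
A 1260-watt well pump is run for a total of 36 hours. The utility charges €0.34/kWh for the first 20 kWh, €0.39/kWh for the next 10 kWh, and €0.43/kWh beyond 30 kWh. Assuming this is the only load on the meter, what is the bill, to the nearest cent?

Energy = 1.26 kW × 36 h = 45.36 kWh
Tier 1 (0–20 kWh): 20 × €0.34 = €6.8
Tier 2 (20–30 kWh): 10 × €0.39 = €3.9
Above 30 kWh: 15.36 × €0.43 = €6.6048
Bill = €17.30

€17.30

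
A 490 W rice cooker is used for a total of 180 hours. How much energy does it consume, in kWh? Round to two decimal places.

88.20 kWh

Energy = 0.49 kW × 180 h = 88.2 kWh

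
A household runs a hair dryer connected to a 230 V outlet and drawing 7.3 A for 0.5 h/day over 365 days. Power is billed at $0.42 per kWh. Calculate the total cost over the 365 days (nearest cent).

$128.70

Power = 7.3 A × 230 V = 1679 W = 1.679 kW
Runtime = 0.5 h/day × 365 days = 182.5 h
Energy = 1.679 kW × 182.5 h = 306.4175 kWh
Cost = 306.4175 kWh × $0.42/kWh = $128.70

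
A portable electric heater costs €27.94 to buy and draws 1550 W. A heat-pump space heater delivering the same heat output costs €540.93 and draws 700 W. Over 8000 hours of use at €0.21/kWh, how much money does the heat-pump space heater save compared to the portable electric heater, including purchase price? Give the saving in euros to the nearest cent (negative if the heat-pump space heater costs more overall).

€915.01

portable electric heater: €27.94 + (1550/1000) kW × 8000 h × €0.21 = €27.94 + €2604 = €2631.94
heat-pump space heater: €540.93 + (700/1000) kW × 8000 h × €0.21 = €540.93 + €1176 = €1716.93
Saving = €2631.94 − €1716.93 = €915.01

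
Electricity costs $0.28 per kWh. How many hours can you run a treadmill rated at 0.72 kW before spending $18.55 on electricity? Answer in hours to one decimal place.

92.0 h

Energy available = $18.55 ÷ $0.28/kWh = 66.25 kWh
Hours = 66.25 kWh ÷ 0.72 kW = 92.0 h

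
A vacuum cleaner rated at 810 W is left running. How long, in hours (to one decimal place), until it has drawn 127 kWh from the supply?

Hours = 127 kWh ÷ 0.81 kW = 156.8 h

156.8 h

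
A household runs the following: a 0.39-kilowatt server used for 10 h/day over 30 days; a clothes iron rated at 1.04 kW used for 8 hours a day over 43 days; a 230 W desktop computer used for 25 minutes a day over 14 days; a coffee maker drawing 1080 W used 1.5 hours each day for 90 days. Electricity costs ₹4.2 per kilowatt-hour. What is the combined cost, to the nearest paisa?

server: Runtime = 10 h/day × 30 days = 300 h
server: 0.39 kW × 300 h = 117 kWh
clothes iron: Runtime = 8 h/day × 43 days = 344 h
clothes iron: 1.04 kW × 344 h = 357.76 kWh
desktop computer: Runtime = 25 min × 14 = 350 min = 5.833333… h
desktop computer: 0.23 kW × 5.833333… h = 1.341666… kWh
coffee maker: Runtime = 1.5 h/day × 90 days = 135 h
coffee maker: 1.08 kW × 135 h = 145.8 kWh
Total energy = 621.901666… kWh
Cost = 621.901666… × ₹4.2 = ₹2611.99

₹2611.99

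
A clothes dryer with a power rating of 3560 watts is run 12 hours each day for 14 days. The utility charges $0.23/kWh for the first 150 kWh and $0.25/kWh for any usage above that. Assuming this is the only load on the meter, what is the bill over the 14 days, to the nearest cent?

Runtime = 12 h/day × 14 days = 168 h
Energy = 3.56 kW × 168 h = 598.08 kWh
Tier 1 (0–150 kWh): 150 × $0.23 = $34.5
Above 150 kWh: 448.08 × $0.25 = $112.02
Bill = $146.52

$146.52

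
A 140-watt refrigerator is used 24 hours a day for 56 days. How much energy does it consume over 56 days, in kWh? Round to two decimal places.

Runtime = 24 h × 56 = 1344 h
Energy = 0.14 kW × 1344 h = 188.16 kWh

188.16 kWh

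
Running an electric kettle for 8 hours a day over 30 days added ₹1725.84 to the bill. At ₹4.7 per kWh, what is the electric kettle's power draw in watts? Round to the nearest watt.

1530 W

Energy = ₹1725.84 ÷ ₹4.7/kWh = 367.2 kWh
Runtime = 8 h/day × 30 days = 240 h
Power = 367.2 kWh ÷ 240 h = 1.53 kW = 1530 W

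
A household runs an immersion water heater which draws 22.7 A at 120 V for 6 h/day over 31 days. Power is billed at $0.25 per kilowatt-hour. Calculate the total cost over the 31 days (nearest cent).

Power = 22.7 A × 120 V = 2724 W = 2.724 kW
Runtime = 6 h/day × 31 days = 186 h
Energy = 2.724 kW × 186 h = 506.664 kWh
Cost = 506.664 kWh × $0.25/kWh = $126.67

$126.67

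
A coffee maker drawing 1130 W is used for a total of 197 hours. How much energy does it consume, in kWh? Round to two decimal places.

222.61 kWh

Energy = 1.13 kW × 197 h = 222.61 kWh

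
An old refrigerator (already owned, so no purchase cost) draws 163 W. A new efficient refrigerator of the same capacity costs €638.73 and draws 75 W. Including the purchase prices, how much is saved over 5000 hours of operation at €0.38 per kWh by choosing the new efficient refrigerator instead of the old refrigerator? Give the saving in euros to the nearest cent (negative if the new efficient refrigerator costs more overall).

old refrigerator: €0.00 + (163/1000) kW × 5000 h × €0.38 = €0.00 + €309.7 = €309.7
new efficient refrigerator: €638.73 + (75/1000) kW × 5000 h × €0.38 = €638.73 + €142.5 = €781.23
Saving = €309.7 − €781.23 = −€471.53

-€471.53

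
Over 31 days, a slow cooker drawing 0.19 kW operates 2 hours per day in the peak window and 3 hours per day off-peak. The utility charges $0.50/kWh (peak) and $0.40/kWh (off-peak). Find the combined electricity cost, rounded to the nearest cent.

Peak energy = 0.19 kW × 2 h × 31 = 11.78 kWh
Off-peak energy = 0.19 kW × 3 h × 31 = 17.67 kWh
Cost = 11.78 × $0.50 + 17.67 × $0.40 = $5.89 + $7.068 = $12.96

$12.96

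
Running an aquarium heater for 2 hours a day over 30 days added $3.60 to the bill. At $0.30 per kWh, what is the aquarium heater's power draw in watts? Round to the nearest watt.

200 W

Energy = $3.60 ÷ $0.30/kWh = 12 kWh
Runtime = 2 h/day × 30 days = 60 h
Power = 12 kWh ÷ 60 h = 0.2 kW = 200 W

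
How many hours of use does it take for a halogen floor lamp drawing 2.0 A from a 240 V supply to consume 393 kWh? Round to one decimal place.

818.8 h

Power = 2.0 A × 240 V = 480 W = 0.48 kW
Hours = 393 kWh ÷ 0.48 kW = 818.8 h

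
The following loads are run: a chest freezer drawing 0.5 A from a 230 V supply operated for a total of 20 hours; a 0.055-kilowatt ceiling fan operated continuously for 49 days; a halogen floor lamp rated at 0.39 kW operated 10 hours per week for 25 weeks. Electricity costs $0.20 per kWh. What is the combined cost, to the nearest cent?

chest freezer: Power = 0.5 A × 230 V = 115 W = 0.115 kW
chest freezer: 0.115 kW × 20 h = 2.3 kWh
ceiling fan: Runtime = 24 h × 49 = 1176 h
ceiling fan: 0.055 kW × 1176 h = 64.68 kWh
halogen floor lamp: Runtime = 10 h/week × 25 weeks = 250 h
halogen floor lamp: 0.39 kW × 250 h = 97.5 kWh
Total energy = 164.48 kWh
Cost = 164.48 × $0.20 = $32.90

$32.90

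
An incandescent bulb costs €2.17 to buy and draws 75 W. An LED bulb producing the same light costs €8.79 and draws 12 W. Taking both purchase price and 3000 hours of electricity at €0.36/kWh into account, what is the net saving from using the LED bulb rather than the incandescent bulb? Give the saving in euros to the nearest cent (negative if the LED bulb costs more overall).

incandescent bulb: €2.17 + (75/1000) kW × 3000 h × €0.36 = €2.17 + €81 = €83.17
LED bulb: €8.79 + (12/1000) kW × 3000 h × €0.36 = €8.79 + €12.96 = €21.75
Saving = €83.17 − €21.75 = €61.42

€61.42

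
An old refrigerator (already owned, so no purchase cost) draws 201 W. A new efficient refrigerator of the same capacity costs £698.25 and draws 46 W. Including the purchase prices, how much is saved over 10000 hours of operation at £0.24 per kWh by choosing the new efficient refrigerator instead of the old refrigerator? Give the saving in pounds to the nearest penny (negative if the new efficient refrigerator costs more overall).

old refrigerator: £0.00 + (201/1000) kW × 10000 h × £0.24 = £0.00 + £482.4 = £482.4
new efficient refrigerator: £698.25 + (46/1000) kW × 10000 h × £0.24 = £698.25 + £110.4 = £808.65
Saving = £482.4 − £808.65 = −£326.25

-£326.25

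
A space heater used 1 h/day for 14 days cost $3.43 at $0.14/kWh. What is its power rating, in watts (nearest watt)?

Energy = $3.43 ÷ $0.14/kWh = 24.5 kWh
Runtime = 1 h/day × 14 days = 14 h
Power = 24.5 kWh ÷ 14 h = 1.75 kW = 1750 W

1750 W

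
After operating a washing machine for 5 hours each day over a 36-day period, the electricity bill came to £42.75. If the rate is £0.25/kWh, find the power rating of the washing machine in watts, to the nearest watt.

Energy = £42.75 ÷ £0.25/kWh = 171 kWh
Runtime = 5 h/day × 36 days = 180 h
Power = 171 kWh ÷ 180 h = 0.95 kW = 950 W

950 W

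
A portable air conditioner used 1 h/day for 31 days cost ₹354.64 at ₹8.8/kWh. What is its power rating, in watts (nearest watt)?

Energy = ₹354.64 ÷ ₹8.8/kWh = 40.3 kWh
Runtime = 1 h/day × 31 days = 31 h
Power = 40.3 kWh ÷ 31 h = 1.3 kW = 1300 W

1300 W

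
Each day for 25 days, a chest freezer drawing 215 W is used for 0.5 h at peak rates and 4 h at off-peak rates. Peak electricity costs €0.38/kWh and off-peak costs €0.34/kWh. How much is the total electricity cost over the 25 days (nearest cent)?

€8.33

Peak energy = 0.215 kW × 0.5 h × 25 = 2.6875 kWh
Off-peak energy = 0.215 kW × 4 h × 25 = 21.5 kWh
Cost = 2.6875 × €0.38 + 21.5 × €0.34 = €1.02125 + €7.31 = €8.33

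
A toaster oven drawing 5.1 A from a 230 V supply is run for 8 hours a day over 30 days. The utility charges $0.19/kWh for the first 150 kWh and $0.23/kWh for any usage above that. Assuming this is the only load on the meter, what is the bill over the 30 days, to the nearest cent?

Power = 5.1 A × 230 V = 1173 W = 1.173 kW
Runtime = 8 h/day × 30 days = 240 h
Energy = 1.173 kW × 240 h = 281.52 kWh
Tier 1 (0–150 kWh): 150 × $0.19 = $28.5
Above 150 kWh: 131.52 × $0.23 = $30.2496
Bill = $58.75

$58.75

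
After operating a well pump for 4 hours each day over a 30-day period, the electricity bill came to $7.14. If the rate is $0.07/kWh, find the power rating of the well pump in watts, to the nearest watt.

Energy = $7.14 ÷ $0.07/kWh = 102 kWh
Runtime = 4 h/day × 30 days = 120 h
Power = 102 kWh ÷ 120 h = 0.85 kW = 850 W

850 W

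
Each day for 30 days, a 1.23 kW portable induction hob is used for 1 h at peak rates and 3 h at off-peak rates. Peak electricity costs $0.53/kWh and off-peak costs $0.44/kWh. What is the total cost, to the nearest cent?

Peak energy = 1.23 kW × 1 h × 30 = 36.9 kWh
Off-peak energy = 1.23 kW × 3 h × 30 = 110.7 kWh
Cost = 36.9 × $0.53 + 110.7 × $0.44 = $19.557 + $48.708 = $68.27

$68.27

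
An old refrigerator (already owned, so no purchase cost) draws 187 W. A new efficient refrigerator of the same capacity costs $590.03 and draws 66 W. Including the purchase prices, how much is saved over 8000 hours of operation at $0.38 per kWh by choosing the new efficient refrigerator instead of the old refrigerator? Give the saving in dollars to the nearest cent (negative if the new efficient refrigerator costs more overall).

old refrigerator: $0.00 + (187/1000) kW × 8000 h × $0.38 = $0.00 + $568.48 = $568.48
new efficient refrigerator: $590.03 + (66/1000) kW × 8000 h × $0.38 = $590.03 + $200.64 = $790.67
Saving = $568.48 − $790.67 = −$222.19

-$222.19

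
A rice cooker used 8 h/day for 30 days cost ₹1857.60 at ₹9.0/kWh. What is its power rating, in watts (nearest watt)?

Energy = ₹1857.60 ÷ ₹9.0/kWh = 206.4 kWh
Runtime = 8 h/day × 30 days = 240 h
Power = 206.4 kWh ÷ 240 h = 0.86 kW = 860 W

860 W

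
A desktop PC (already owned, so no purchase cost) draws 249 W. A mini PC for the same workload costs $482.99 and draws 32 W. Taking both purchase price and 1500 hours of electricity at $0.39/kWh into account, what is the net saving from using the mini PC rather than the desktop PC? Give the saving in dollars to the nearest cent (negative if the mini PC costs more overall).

-$356.05

desktop PC: $0.00 + (249/1000) kW × 1500 h × $0.39 = $0.00 + $145.665 = $145.665
mini PC: $482.99 + (32/1000) kW × 1500 h × $0.39 = $482.99 + $18.72 = $501.71
Saving = $145.665 − $501.71 = −$356.045 → -$356.05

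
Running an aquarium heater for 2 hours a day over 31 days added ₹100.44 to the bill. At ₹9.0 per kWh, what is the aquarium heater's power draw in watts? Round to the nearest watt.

180 W

Energy = ₹100.44 ÷ ₹9.0/kWh = 11.16 kWh
Runtime = 2 h/day × 31 days = 62 h
Power = 11.16 kWh ÷ 62 h = 0.18 kW = 180 W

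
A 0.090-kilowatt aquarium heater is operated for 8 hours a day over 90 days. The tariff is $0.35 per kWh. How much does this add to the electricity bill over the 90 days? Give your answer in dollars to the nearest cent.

$22.68

Runtime = 8 h/day × 90 days = 720 h
Energy = 0.09 kW × 720 h = 64.8 kWh
Cost = 64.8 kWh × $0.35/kWh = $22.68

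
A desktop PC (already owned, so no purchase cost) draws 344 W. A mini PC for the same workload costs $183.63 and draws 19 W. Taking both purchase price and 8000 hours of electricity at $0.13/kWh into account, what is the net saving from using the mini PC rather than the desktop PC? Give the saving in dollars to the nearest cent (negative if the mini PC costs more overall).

$154.37

desktop PC: $0.00 + (344/1000) kW × 8000 h × $0.13 = $0.00 + $357.76 = $357.76
mini PC: $183.63 + (19/1000) kW × 8000 h × $0.13 = $183.63 + $19.76 = $203.39
Saving = $357.76 − $203.39 = $154.37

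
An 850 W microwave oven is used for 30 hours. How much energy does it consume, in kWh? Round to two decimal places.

Energy = 0.85 kW × 30 h = 25.5 kWh

25.50 kWh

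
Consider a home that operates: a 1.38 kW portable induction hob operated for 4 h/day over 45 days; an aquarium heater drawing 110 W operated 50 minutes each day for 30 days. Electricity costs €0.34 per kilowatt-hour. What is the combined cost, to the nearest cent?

portable induction hob: Runtime = 4 h/day × 45 days = 180 h
portable induction hob: 1.38 kW × 180 h = 248.4 kWh
aquarium heater: Runtime = 50 min × 30 = 1500 min = 25 h
aquarium heater: 0.11 kW × 25 h = 2.75 kWh
Total energy = 251.15 kWh
Cost = 251.15 × €0.34 = €85.39

€85.39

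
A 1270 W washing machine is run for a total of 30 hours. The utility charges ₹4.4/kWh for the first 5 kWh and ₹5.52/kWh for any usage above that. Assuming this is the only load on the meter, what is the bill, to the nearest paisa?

₹204.71

Energy = 1.27 kW × 30 h = 38.1 kWh
Tier 1 (0–5 kWh): 5 × ₹4.4 = ₹22
Above 5 kWh: 33.1 × ₹5.52 = ₹182.712
Bill = ₹204.71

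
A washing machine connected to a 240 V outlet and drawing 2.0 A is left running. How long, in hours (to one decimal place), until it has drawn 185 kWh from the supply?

385.4 h

Power = 2.0 A × 240 V = 480 W = 0.48 kW
Hours = 185 kWh ÷ 0.48 kW = 385.4 h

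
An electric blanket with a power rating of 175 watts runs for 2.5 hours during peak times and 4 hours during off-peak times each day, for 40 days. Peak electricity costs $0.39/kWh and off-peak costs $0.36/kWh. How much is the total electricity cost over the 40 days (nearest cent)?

$16.91

Peak energy = 0.175 kW × 2.5 h × 40 = 17.5 kWh
Off-peak energy = 0.175 kW × 4 h × 40 = 28 kWh
Cost = 17.5 × $0.39 + 28 × $0.36 = $6.825 + $10.08 = $16.91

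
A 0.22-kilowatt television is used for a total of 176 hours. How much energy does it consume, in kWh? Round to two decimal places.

38.72 kWh

Energy = 0.22 kW × 176 h = 38.72 kWh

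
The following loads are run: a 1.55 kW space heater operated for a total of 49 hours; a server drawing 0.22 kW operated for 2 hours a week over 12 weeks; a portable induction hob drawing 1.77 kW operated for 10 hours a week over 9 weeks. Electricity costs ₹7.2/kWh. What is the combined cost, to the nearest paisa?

space heater: 1.55 kW × 49 h = 75.95 kWh
server: Runtime = 2 h/week × 12 weeks = 24 h
server: 0.22 kW × 24 h = 5.28 kWh
portable induction hob: Runtime = 10 h/week × 9 weeks = 90 h
portable induction hob: 1.77 kW × 90 h = 159.3 kWh
Total energy = 240.53 kWh
Cost = 240.53 × ₹7.2 = ₹1731.82

₹1731.82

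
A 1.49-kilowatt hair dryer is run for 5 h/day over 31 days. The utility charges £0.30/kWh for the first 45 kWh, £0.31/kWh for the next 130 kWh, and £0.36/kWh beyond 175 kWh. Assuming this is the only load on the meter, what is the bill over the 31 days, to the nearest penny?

Runtime = 5 h/day × 31 days = 155 h
Energy = 1.49 kW × 155 h = 230.95 kWh
Tier 1 (0–45 kWh): 45 × £0.30 = £13.5
Tier 2 (45–175 kWh): 130 × £0.31 = £40.3
Above 175 kWh: 55.95 × £0.36 = £20.142
Bill = £73.94

£73.94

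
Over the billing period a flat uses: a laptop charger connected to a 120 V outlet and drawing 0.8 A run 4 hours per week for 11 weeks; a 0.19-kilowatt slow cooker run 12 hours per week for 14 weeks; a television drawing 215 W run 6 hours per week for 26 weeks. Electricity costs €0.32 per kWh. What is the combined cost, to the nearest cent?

laptop charger: Power = 0.8 A × 120 V = 96 W = 0.096 kW
laptop charger: Runtime = 4 h/week × 11 weeks = 44 h
laptop charger: 0.096 kW × 44 h = 4.224 kWh
slow cooker: Runtime = 12 h/week × 14 weeks = 168 h
slow cooker: 0.19 kW × 168 h = 31.92 kWh
television: Runtime = 6 h/week × 26 weeks = 156 h
television: 0.215 kW × 156 h = 33.54 kWh
Total energy = 69.684 kWh
Cost = 69.684 × €0.32 = €22.30

€22.30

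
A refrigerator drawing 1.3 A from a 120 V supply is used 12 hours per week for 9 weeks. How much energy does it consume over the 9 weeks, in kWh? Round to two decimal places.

Power = 1.3 A × 120 V = 156 W = 0.156 kW
Runtime = 12 h/week × 9 weeks = 108 h
Energy = 0.156 kW × 108 h = 16.848 kWh ≈ 16.85 kWh

16.85 kWh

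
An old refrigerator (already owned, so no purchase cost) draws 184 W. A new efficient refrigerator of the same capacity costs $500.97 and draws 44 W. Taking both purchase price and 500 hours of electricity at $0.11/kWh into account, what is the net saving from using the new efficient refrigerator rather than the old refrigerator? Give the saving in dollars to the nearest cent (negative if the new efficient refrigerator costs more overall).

old refrigerator: $0.00 + (184/1000) kW × 500 h × $0.11 = $0.00 + $10.12 = $10.12
new efficient refrigerator: $500.97 + (44/1000) kW × 500 h × $0.11 = $500.97 + $2.42 = $503.39
Saving = $10.12 − $503.39 = −$493.27

-$493.27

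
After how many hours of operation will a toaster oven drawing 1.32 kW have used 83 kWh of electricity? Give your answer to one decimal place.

62.9 h

Hours = 83 kWh ÷ 1.32 kW = 62.9 h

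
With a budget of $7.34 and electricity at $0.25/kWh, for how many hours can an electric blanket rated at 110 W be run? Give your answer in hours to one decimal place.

Energy available = $7.34 ÷ $0.25/kWh = 29.36 kWh
Hours = 29.36 kWh ÷ 0.11 kW = 266.9 h

266.9 h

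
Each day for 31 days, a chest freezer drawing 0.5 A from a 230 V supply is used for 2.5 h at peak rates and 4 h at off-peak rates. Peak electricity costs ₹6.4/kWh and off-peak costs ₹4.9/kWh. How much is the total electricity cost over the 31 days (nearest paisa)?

Power = 0.5 A × 230 V = 115 W = 0.115 kW
Peak energy = 0.115 kW × 2.5 h × 31 = 8.9125 kWh
Off-peak energy = 0.115 kW × 4 h × 31 = 14.26 kWh
Cost = 8.9125 × ₹6.4 + 14.26 × ₹4.9 = ₹57.04 + ₹69.874 = ₹126.91

₹126.91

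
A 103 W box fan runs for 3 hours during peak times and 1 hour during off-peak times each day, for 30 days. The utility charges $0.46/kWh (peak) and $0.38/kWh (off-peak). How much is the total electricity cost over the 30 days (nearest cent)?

$5.44

Peak energy = 0.103 kW × 3 h × 30 = 9.27 kWh
Off-peak energy = 0.103 kW × 1 h × 30 = 3.09 kWh
Cost = 9.27 × $0.46 + 3.09 × $0.38 = $4.2642 + $1.1742 = $5.44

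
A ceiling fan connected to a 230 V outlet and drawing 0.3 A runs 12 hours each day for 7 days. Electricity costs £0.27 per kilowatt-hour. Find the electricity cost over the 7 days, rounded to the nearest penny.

£1.56

Power = 0.3 A × 230 V = 69 W = 0.069 kW
Runtime = 12 h/day × 7 days = 84 h
Energy = 0.069 kW × 84 h = 5.796 kWh
Cost = 5.796 kWh × £0.27/kWh = £1.56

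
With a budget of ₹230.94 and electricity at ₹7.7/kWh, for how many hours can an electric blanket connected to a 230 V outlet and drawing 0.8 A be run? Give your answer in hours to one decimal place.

163.0 h

Power = 0.8 A × 230 V = 184 W = 0.184 kW
Energy available = ₹230.94 ÷ ₹7.7/kWh = 29.9922 kWh
Hours = 29.9922 kWh ÷ 0.184 kW = 163.0 h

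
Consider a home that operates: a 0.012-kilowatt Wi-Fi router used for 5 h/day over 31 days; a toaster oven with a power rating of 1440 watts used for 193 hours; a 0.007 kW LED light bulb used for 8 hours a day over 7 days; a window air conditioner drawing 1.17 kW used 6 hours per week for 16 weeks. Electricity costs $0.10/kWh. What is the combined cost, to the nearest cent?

$39.25

Wi-Fi router: Runtime = 5 h/day × 31 days = 155 h
Wi-Fi router: 0.012 kW × 155 h = 1.86 kWh
toaster oven: 1.44 kW × 193 h = 277.92 kWh
LED light bulb: Runtime = 8 h/day × 7 days = 56 h
LED light bulb: 0.007 kW × 56 h = 0.392 kWh
window air conditioner: Runtime = 6 h/week × 16 weeks = 96 h
window air conditioner: 1.17 kW × 96 h = 112.32 kWh
Total energy = 392.492 kWh
Cost = 392.492 × $0.10 = $39.25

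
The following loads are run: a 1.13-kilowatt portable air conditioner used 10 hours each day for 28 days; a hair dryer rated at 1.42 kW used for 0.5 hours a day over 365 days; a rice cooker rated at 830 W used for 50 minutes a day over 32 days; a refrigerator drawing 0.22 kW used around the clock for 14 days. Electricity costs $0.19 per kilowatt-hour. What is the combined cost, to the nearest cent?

$127.60

portable air conditioner: Runtime = 10 h/day × 28 days = 280 h
portable air conditioner: 1.13 kW × 280 h = 316.4 kWh
hair dryer: Runtime = 0.5 h/day × 365 days = 182.5 h
hair dryer: 1.42 kW × 182.5 h = 259.15 kWh
rice cooker: Runtime = 50 min × 32 = 1600 min = 26.666666… h
rice cooker: 0.83 kW × 26.666666… h = 22.133333… kWh
refrigerator: Runtime = 24 h × 14 = 336 h
refrigerator: 0.22 kW × 336 h = 73.92 kWh
Total energy = 671.603333… kWh
Cost = 671.603333… × $0.19 = $127.60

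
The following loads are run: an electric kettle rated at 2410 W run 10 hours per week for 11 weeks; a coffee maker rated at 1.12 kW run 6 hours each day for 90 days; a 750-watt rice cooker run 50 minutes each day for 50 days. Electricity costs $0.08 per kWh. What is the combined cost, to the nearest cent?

$72.09

electric kettle: Runtime = 10 h/week × 11 weeks = 110 h
electric kettle: 2.41 kW × 110 h = 265.1 kWh
coffee maker: Runtime = 6 h/day × 90 days = 540 h
coffee maker: 1.12 kW × 540 h = 604.8 kWh
rice cooker: Runtime = 50 min × 50 = 2500 min = 41.666666… h
rice cooker: 0.75 kW × 41.666666… h = 31.25 kWh
Total energy = 901.15 kWh
Cost = 901.15 × $0.08 = $72.09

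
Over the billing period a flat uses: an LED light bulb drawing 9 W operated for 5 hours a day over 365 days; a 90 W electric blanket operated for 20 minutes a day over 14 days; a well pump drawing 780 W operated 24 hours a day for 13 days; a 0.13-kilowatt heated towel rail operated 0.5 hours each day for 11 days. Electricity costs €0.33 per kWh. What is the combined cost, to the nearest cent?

€86.10

LED light bulb: Runtime = 5 h/day × 365 days = 1825 h
LED light bulb: 0.009 kW × 1825 h = 16.425 kWh
electric blanket: Runtime = 20 min × 14 = 280 min = 4.666666… h
electric blanket: 0.09 kW × 4.666666… h = 0.42 kWh
well pump: Runtime = 24 h × 13 = 312 h
well pump: 0.78 kW × 312 h = 243.36 kWh
heated towel rail: Runtime = 0.5 h/day × 11 days = 5.5 h
heated towel rail: 0.13 kW × 5.5 h = 0.715 kWh
Total energy = 260.92 kWh
Cost = 260.92 × €0.33 = €86.10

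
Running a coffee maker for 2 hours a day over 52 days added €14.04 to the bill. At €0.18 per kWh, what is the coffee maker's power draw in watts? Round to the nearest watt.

750 W

Energy = €14.04 ÷ €0.18/kWh = 78 kWh
Runtime = 2 h/day × 52 days = 104 h
Power = 78 kWh ÷ 104 h = 0.75 kW = 750 W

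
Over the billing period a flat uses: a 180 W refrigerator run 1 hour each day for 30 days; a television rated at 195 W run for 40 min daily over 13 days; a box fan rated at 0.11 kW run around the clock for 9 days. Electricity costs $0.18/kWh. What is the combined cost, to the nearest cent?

refrigerator: Runtime = 1 h/day × 30 days = 30 h
refrigerator: 0.18 kW × 30 h = 5.4 kWh
television: Runtime = 40 min × 13 = 520 min = 8.666666… h
television: 0.195 kW × 8.666666… h = 1.69 kWh
box fan: Runtime = 24 h × 9 = 216 h
box fan: 0.11 kW × 216 h = 23.76 kWh
Total energy = 30.85 kWh
Cost = 30.85 × $0.18 = $5.55

$5.55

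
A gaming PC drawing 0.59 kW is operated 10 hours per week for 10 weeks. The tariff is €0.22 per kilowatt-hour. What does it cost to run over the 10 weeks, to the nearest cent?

€12.98

Runtime = 10 h/week × 10 weeks = 100 h
Energy = 0.59 kW × 100 h = 59 kWh
Cost = 59 kWh × €0.22/kWh = €12.98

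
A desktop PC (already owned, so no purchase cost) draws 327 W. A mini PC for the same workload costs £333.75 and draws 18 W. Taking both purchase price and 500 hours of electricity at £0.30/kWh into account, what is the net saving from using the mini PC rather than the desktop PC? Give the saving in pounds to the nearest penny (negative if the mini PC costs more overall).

-£287.40

desktop PC: £0.00 + (327/1000) kW × 500 h × £0.30 = £0.00 + £49.05 = £49.05
mini PC: £333.75 + (18/1000) kW × 500 h × £0.30 = £333.75 + £2.7 = £336.45
Saving = £49.05 − £336.45 = −£287.4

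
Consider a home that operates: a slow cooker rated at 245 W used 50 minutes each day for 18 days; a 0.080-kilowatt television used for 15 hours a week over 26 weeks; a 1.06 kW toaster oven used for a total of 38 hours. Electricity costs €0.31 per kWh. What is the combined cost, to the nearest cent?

€23.30

slow cooker: Runtime = 50 min × 18 = 900 min = 15 h
slow cooker: 0.245 kW × 15 h = 3.675 kWh
television: Runtime = 15 h/week × 26 weeks = 390 h
television: 0.08 kW × 390 h = 31.2 kWh
toaster oven: 1.06 kW × 38 h = 40.28 kWh
Total energy = 75.155 kWh
Cost = 75.155 × €0.31 = €23.30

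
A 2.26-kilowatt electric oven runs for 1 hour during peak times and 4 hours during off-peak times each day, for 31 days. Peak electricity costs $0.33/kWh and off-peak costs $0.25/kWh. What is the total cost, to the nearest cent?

$93.18

Peak energy = 2.26 kW × 1 h × 31 = 70.06 kWh
Off-peak energy = 2.26 kW × 4 h × 31 = 280.24 kWh
Cost = 70.06 × $0.33 + 280.24 × $0.25 = $23.1198 + $70.06 = $93.18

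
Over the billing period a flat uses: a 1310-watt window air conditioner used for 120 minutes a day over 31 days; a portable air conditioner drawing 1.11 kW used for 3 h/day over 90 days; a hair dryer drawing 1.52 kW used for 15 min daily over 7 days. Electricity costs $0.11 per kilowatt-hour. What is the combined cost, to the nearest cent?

$42.19

window air conditioner: Runtime = 120 min × 31 = 3720 min = 62 h
window air conditioner: 1.31 kW × 62 h = 81.22 kWh
portable air conditioner: Runtime = 3 h/day × 90 days = 270 h
portable air conditioner: 1.11 kW × 270 h = 299.7 kWh
hair dryer: Runtime = 15 min × 7 = 105 min = 1.75 h
hair dryer: 1.52 kW × 1.75 h = 2.66 kWh
Total energy = 383.58 kWh
Cost = 383.58 × $0.11 = $42.19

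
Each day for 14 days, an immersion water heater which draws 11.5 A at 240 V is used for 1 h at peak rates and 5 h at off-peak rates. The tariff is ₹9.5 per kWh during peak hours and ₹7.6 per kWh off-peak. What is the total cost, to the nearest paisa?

Power = 11.5 A × 240 V = 2760 W = 2.76 kW
Peak energy = 2.76 kW × 1 h × 14 = 38.64 kWh
Off-peak energy = 2.76 kW × 5 h × 14 = 193.2 kWh
Cost = 38.64 × ₹9.5 + 193.2 × ₹7.6 = ₹367.08 + ₹1468.32 = ₹1835.40

₹1835.40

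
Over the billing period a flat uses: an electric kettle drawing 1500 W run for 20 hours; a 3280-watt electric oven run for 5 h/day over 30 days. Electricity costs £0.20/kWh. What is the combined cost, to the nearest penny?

electric kettle: 1.5 kW × 20 h = 30 kWh
electric oven: Runtime = 5 h/day × 30 days = 150 h
electric oven: 3.28 kW × 150 h = 492 kWh
Total energy = 522 kWh
Cost = 522 × £0.20 = £104.40

£104.40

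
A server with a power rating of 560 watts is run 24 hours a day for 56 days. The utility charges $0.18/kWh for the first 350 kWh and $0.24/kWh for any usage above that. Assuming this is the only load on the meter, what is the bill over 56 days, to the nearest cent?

$159.63

Runtime = 24 h × 56 = 1344 h
Energy = 0.56 kW × 1344 h = 752.64 kWh
Tier 1 (0–350 kWh): 350 × $0.18 = $63
Above 350 kWh: 402.64 × $0.24 = $96.6336
Bill = $159.63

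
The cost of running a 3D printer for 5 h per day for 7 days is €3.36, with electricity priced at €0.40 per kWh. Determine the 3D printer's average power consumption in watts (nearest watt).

Energy = €3.36 ÷ €0.40/kWh = 8.4 kWh
Runtime = 5 h/day × 7 days = 35 h
Power = 8.4 kWh ÷ 35 h = 0.24 kW = 240 W

240 W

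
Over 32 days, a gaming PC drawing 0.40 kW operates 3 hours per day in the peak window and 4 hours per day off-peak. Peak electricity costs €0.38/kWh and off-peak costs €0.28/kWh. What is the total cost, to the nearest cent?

€28.93

Peak energy = 0.4 kW × 3 h × 32 = 38.4 kWh
Off-peak energy = 0.4 kW × 4 h × 32 = 51.2 kWh
Cost = 38.4 × €0.38 + 51.2 × €0.28 = €14.592 + €14.336 = €28.93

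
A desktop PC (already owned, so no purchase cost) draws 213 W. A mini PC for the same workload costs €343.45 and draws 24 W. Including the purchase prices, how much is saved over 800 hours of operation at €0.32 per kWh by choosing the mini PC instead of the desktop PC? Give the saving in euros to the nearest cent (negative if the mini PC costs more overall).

-€295.07

desktop PC: €0.00 + (213/1000) kW × 800 h × €0.32 = €0.00 + €54.528 = €54.528
mini PC: €343.45 + (24/1000) kW × 800 h × €0.32 = €343.45 + €6.144 = €349.594
Saving = €54.528 − €349.594 = −€295.066 → -€295.07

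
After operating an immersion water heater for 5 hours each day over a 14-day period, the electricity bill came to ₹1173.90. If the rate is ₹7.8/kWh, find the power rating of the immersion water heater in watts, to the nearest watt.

Energy = ₹1173.90 ÷ ₹7.8/kWh = 150.5 kWh
Runtime = 5 h/day × 14 days = 70 h
Power = 150.5 kWh ÷ 70 h = 2.15 kW = 2150 W

2150 W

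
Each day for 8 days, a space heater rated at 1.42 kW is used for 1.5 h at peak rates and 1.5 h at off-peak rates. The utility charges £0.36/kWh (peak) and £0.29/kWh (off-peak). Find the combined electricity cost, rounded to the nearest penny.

Peak energy = 1.42 kW × 1.5 h × 8 = 17.04 kWh
Off-peak energy = 1.42 kW × 1.5 h × 8 = 17.04 kWh
Cost = 17.04 × £0.36 + 17.04 × £0.29 = £6.1344 + £4.9416 = £11.08

£11.08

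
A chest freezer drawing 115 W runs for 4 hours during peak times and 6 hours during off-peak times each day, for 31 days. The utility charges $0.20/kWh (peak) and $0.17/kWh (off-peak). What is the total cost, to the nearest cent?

$6.49

Peak energy = 0.115 kW × 4 h × 31 = 14.26 kWh
Off-peak energy = 0.115 kW × 6 h × 31 = 21.39 kWh
Cost = 14.26 × $0.20 + 21.39 × $0.17 = $2.852 + $3.6363 = $6.49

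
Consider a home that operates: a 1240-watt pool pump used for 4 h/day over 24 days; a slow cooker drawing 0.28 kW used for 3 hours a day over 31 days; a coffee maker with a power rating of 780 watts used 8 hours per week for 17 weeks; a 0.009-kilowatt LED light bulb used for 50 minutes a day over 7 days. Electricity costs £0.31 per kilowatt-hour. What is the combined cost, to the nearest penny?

pool pump: Runtime = 4 h/day × 24 days = 96 h
pool pump: 1.24 kW × 96 h = 119.04 kWh
slow cooker: Runtime = 3 h/day × 31 days = 93 h
slow cooker: 0.28 kW × 93 h = 26.04 kWh
coffee maker: Runtime = 8 h/week × 17 weeks = 136 h
coffee maker: 0.78 kW × 136 h = 106.08 kWh
LED light bulb: Runtime = 50 min × 7 = 350 min = 5.833333… h
LED light bulb: 0.009 kW × 5.833333… h = 0.0525 kWh
Total energy = 251.2125 kWh
Cost = 251.2125 × £0.31 = £77.88

£77.88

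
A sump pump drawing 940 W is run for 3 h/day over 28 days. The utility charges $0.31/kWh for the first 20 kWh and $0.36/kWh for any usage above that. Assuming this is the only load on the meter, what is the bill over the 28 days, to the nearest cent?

Runtime = 3 h/day × 28 days = 84 h
Energy = 0.94 kW × 84 h = 78.96 kWh
Tier 1 (0–20 kWh): 20 × $0.31 = $6.2
Above 20 kWh: 58.96 × $0.36 = $21.2256
Bill = $27.43

$27.43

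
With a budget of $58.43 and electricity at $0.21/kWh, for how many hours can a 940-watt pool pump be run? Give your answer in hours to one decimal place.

296.0 h

Energy available = $58.43 ÷ $0.21/kWh = 278.2381 kWh
Hours = 278.2381 kWh ÷ 0.94 kW = 296.0 h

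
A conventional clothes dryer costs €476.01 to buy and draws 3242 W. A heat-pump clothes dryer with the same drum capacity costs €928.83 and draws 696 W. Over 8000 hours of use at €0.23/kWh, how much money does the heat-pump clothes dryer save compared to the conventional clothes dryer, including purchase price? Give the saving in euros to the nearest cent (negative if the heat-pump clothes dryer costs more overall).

€4231.82

conventional clothes dryer: €476.01 + (3242/1000) kW × 8000 h × €0.23 = €476.01 + €5965.28 = €6441.29
heat-pump clothes dryer: €928.83 + (696/1000) kW × 8000 h × €0.23 = €928.83 + €1280.64 = €2209.47
Saving = €6441.29 − €2209.47 = €4231.82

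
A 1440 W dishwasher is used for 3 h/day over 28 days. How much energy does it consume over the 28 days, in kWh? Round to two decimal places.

Runtime = 3 h/day × 28 days = 84 h
Energy = 1.44 kW × 84 h = 120.96 kWh

120.96 kWh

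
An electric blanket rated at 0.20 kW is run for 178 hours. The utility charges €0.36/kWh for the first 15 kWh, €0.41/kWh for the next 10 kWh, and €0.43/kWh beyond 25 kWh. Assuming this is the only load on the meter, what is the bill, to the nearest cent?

Energy = 0.2 kW × 178 h = 35.6 kWh
Tier 1 (0–15 kWh): 15 × €0.36 = €5.4
Tier 2 (15–25 kWh): 10 × €0.41 = €4.1
Above 25 kWh: 10.6 × €0.43 = €4.558
Bill = €14.06

€14.06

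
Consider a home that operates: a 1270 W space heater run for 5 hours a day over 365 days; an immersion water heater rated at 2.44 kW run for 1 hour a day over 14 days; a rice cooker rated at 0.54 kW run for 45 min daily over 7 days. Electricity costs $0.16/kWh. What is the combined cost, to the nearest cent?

space heater: Runtime = 5 h/day × 365 days = 1825 h
space heater: 1.27 kW × 1825 h = 2317.75 kWh
immersion water heater: Runtime = 1 h/day × 14 days = 14 h
immersion water heater: 2.44 kW × 14 h = 34.16 kWh
rice cooker: Runtime = 45 min × 7 = 315 min = 5.25 h
rice cooker: 0.54 kW × 5.25 h = 2.835 kWh
Total energy = 2354.745 kWh
Cost = 2354.745 × $0.16 = $376.76

$376.76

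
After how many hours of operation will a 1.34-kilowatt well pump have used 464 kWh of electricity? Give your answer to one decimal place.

Hours = 464 kWh ÷ 1.34 kW = 346.3 h

346.3 h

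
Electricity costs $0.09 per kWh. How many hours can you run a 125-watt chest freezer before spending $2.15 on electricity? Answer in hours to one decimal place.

191.1 h

Energy available = $2.15 ÷ $0.09/kWh = 23.8889 kWh
Hours = 23.8889 kWh ÷ 0.125 kW = 191.1 h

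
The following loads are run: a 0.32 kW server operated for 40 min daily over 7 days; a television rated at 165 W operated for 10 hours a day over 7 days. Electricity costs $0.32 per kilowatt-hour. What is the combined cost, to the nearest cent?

server: Runtime = 40 min × 7 = 280 min = 4.666666… h
server: 0.32 kW × 4.666666… h = 1.493333… kWh
television: Runtime = 10 h/day × 7 days = 70 h
television: 0.165 kW × 70 h = 11.55 kWh
Total energy = 13.043333… kWh
Cost = 13.043333… × $0.32 = $4.17

$4.17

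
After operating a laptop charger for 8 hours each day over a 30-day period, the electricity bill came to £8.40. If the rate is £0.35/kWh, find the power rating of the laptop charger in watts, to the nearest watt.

Energy = £8.40 ÷ £0.35/kWh = 24 kWh
Runtime = 8 h/day × 30 days = 240 h
Power = 24 kWh ÷ 240 h = 0.1 kW = 100 W

100 W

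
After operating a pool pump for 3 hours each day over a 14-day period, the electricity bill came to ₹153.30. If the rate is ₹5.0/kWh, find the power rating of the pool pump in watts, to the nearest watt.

730 W

Energy = ₹153.30 ÷ ₹5.0/kWh = 30.66 kWh
Runtime = 3 h/day × 14 days = 42 h
Power = 30.66 kWh ÷ 42 h = 0.73 kW = 730 W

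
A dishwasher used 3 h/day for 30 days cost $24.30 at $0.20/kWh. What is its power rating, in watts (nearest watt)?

1350 W

Energy = $24.30 ÷ $0.20/kWh = 121.5 kWh
Runtime = 3 h/day × 30 days = 90 h
Power = 121.5 kWh ÷ 90 h = 1.35 kW = 1350 W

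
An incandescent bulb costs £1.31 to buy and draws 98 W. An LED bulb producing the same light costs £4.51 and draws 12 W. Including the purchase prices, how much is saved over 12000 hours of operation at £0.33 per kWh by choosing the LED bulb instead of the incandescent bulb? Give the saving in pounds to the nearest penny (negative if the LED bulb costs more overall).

£337.36

incandescent bulb: £1.31 + (98/1000) kW × 12000 h × £0.33 = £1.31 + £388.08 = £389.39
LED bulb: £4.51 + (12/1000) kW × 12000 h × £0.33 = £4.51 + £47.52 = £52.03
Saving = £389.39 − £52.03 = £337.36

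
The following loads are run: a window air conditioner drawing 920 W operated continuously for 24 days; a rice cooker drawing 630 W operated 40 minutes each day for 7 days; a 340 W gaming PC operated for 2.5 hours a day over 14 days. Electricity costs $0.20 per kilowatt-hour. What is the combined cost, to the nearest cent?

$108.95

window air conditioner: Runtime = 24 h × 24 = 576 h
window air conditioner: 0.92 kW × 576 h = 529.92 kWh
rice cooker: Runtime = 40 min × 7 = 280 min = 4.666666… h
rice cooker: 0.63 kW × 4.666666… h = 2.94 kWh
gaming PC: Runtime = 2.5 h/day × 14 days = 35 h
gaming PC: 0.34 kW × 35 h = 11.9 kWh
Total energy = 544.76 kWh
Cost = 544.76 × $0.20 = $108.95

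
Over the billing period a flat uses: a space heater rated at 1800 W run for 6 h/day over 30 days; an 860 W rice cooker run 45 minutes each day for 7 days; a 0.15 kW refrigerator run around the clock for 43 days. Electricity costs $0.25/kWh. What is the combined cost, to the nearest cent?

$120.83

space heater: Runtime = 6 h/day × 30 days = 180 h
space heater: 1.8 kW × 180 h = 324 kWh
rice cooker: Runtime = 45 min × 7 = 315 min = 5.25 h
rice cooker: 0.86 kW × 5.25 h = 4.515 kWh
refrigerator: Runtime = 24 h × 43 = 1032 h
refrigerator: 0.15 kW × 1032 h = 154.8 kWh
Total energy = 483.315 kWh
Cost = 483.315 × $0.25 = $120.83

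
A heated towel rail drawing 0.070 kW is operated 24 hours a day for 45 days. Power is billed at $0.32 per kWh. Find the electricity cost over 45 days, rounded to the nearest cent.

Runtime = 24 h × 45 = 1080 h
Energy = 0.07 kW × 1080 h = 75.6 kWh
Cost = 75.6 kWh × $0.32/kWh = $24.19

$24.19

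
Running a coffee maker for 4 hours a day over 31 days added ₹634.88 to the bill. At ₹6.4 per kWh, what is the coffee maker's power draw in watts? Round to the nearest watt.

Energy = ₹634.88 ÷ ₹6.4/kWh = 99.2 kWh
Runtime = 4 h/day × 31 days = 124 h
Power = 99.2 kWh ÷ 124 h = 0.8 kW = 800 W

800 W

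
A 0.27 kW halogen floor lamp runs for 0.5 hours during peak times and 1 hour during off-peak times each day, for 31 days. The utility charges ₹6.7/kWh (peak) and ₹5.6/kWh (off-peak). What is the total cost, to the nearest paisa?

₹74.91

Peak energy = 0.27 kW × 0.5 h × 31 = 4.185 kWh
Off-peak energy = 0.27 kW × 1 h × 31 = 8.37 kWh
Cost = 4.185 × ₹6.7 + 8.37 × ₹5.6 = ₹28.0395 + ₹46.872 = ₹74.91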